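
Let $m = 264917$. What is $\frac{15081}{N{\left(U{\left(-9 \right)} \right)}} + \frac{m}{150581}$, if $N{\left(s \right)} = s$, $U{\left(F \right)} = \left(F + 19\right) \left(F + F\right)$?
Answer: $- \frac{741075667}{9034860} \approx -82.024$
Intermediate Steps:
$U{\left(F \right)} = 2 F \left(19 + F\right)$ ($U{\left(F \right)} = \left(19 + F\right) 2 F = 2 F \left(19 + F\right)$)
$\frac{15081}{N{\left(U{\left(-9 \right)} \right)}} + \frac{m}{150581} = \frac{15081}{2 \left(-9\right) \left(19 - 9\right)} + \frac{264917}{150581} = \frac{15081}{2 \left(-9\right) 10} + 264917 \cdot \frac{1}{150581} = \frac{15081}{-180} + \frac{264917}{150581} = 15081 \left(- \frac{1}{180}\right) + \frac{264917}{150581} = - \frac{5027}{60} + \frac{264917}{150581} = - \frac{741075667}{9034860}$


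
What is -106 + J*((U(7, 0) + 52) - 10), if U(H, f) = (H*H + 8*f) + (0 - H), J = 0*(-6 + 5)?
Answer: -106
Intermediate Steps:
J = 0 (J = 0*(-1) = 0)
U(H, f) = H² - H + 8*f (U(H, f) = (H² + 8*f) - H = H² - H + 8*f)
-106 + J*((U(7, 0) + 52) - 10) = -106 + 0*(((7² - 1*7 + 8*0) + 52) - 10) = -106 + 0*(((49 - 7 + 0) + 52) - 10) = -106 + 0*((42 + 52) - 10) = -106 + 0*(94 - 10) = -106 + 0*84 = -106 + 0 = -106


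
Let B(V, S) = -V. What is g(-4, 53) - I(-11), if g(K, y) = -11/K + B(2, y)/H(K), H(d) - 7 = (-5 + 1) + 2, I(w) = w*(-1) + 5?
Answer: -273/20 ≈ -13.650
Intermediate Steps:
I(w) = 5 - w (I(w) = -w + 5 = 5 - w)
H(d) = 5 (H(d) = 7 + ((-5 + 1) + 2) = 7 + (-4 + 2) = 7 - 2 = 5)
g(K, y) = -⅖ - 11/K (g(K, y) = -11/K - 1*2/5 = -11/K - 2*⅕ = -11/K - ⅖ = -⅖ - 11/K)
g(-4, 53) - I(-11) = (-⅖ - 11/(-4)) - (5 - 1*(-11)) = (-⅖ - 11*(-¼)) - (5 + 11) = (-⅖ + 11/4) - 1*16 = 47/20 - 16 = -273/20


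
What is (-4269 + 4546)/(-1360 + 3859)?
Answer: 277/2499 ≈ 0.11084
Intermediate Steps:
(-4269 + 4546)/(-1360 + 3859) = 277/2499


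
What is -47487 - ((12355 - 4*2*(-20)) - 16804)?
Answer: -43198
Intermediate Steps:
-47487 - ((12355 - 4*2*(-20)) - 16804) = -47487 - ((12355 - 8*(-20)) - 16804) = -47487 - ((12355 + 160) - 16804) = -47487 - (12515 - 16804) = -47487 - 1*(-4289) = -47487 + 4289 = -43198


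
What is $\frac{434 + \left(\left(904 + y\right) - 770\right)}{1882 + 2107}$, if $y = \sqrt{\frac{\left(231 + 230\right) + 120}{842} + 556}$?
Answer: $\frac{568}{3989} + \frac{\sqrt{394673186}}{3358738} \approx 0.14831$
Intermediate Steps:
$y = \frac{\sqrt{394673186}}{842}$ ($y = \sqrt{\left(461 + 120\right) \frac{1}{842} + 556} = \sqrt{581 \cdot \frac{1}{842} + 556} = \sqrt{\frac{581}{842} + 556} = \sqrt{\frac{468733}{842}} = \frac{\sqrt{394673186}}{842} \approx 23.594$)
$\frac{434 + \left(\left(904 + y\right) - 770\right)}{1882 + 2107} = \frac{434 - \left(-134 - \frac{\sqrt{394673186}}{842}\right)}{1882 + 2107} = \frac{434 + \left(134 + \frac{\sqrt{394673186}}{842}\right)}{3989} = \left(568 + \frac{\sqrt{394673186}}{842}\right) \frac{1}{3989} = \frac{568}{3989} + \frac{\sqrt{394673186}}{3358738}$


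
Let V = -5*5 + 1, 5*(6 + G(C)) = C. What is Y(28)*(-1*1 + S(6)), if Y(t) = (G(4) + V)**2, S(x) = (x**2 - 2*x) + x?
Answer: 618164/25 ≈ 24727.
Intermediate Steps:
G(C) = -6 + C/5
S(x) = x**2 - x
V = -24 (V = -25 + 1 = -24)
Y(t) = 21316/25 (Y(t) = ((-6 + (1/5)*4) - 24)**2 = ((-6 + 4/5) - 24)**2 = (-26/5 - 24)**2 = (-146/5)**2 = 21316/25)
Y(28)*(-1*1 + S(6)) = 21316*(-1*1 + 6*(-1 + 6))/25 = 21316*(-1 + 6*5)/25 = 21316*(-1 + 30)/25 = (21316/25)*29 = 618164/25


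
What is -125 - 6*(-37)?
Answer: 97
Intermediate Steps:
-125 - 6*(-37) = -125 + 222 = 97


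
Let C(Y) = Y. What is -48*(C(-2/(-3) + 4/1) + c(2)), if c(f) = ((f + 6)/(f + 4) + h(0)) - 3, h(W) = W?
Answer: -144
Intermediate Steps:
c(f) = -3 + (6 + f)/(4 + f) (c(f) = ((f + 6)/(f + 4) + 0) - 3 = ((6 + f)/(4 + f) + 0) - 3 = (6 + f)/(4 + f) - 3 = -3 + (6 + f)/(4 + f))
-48*(C(-2/(-3) + 4/1) + c(2)) = -48*((-2/(-3) + 4/1) + 2*(-3 - 1*2)/(4 + 2)) = -48*((-2*(-1/3) + 4*1) + 2*(-3 - 2)/6) = -48*((2/3 + 4) + 2*(1/6)*(-5)) = -48*(14/3 - 5/3) = -48*3 = -144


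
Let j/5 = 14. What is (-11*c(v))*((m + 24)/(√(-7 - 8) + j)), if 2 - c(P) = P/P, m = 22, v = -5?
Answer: -7084/983 + 506*I*√15/4915 ≈ -7.2065 + 0.39872*I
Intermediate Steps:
j = 70 (j = 5*14 = 70)
c(P) = 1 (c(P) = 2 - P/P = 2 - 1*1 = 2 - 1 = 1)
(-11*c(v))*((m + 24)/(√(-7 - 8) + j)) = (-11*1)*((22 + 24)/(√(-7 - 8) + 70)) = -506/(√(-15) + 70) = -506/(I*√15 + 70) = -506/(70 + I*√15)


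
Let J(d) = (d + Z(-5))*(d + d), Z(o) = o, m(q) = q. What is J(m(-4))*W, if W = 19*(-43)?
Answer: -58824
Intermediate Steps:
W = -817
J(d) = 2*d*(-5 + d) (J(d) = (d - 5)*(d + d) = (-5 + d)*(2*d) = 2*d*(-5 + d))
J(m(-4))*W = (2*(-4)*(-5 - 4))*(-817) = (2*(-4)*(-9))*(-817) = 72*(-817) = -58824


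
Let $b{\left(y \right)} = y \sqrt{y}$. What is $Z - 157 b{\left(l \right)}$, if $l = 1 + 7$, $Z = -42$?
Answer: $-42 - 2512 \sqrt{2} \approx -3594.5$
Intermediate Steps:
$l = 8$
$b{\left(y \right)} = y^{\frac{3}{2}}$
$Z - 157 b{\left(l \right)} = -42 - 157 \cdot 8^{\frac{3}{2}} = -42 - 157 \cdot 16 \sqrt{2} = -42 - 2512 \sqrt{2}$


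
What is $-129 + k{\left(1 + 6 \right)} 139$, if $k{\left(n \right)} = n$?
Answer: $844$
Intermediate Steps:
$-129 + k{\left(1 + 6 \right)} 139 = -129 + \left(1 + 6\right) 139 = -129 + 7 \cdot 139 = -129 + 973 = 844$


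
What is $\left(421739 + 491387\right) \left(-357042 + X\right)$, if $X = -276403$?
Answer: $-578415099070$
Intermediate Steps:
$\left(421739 + 491387\right) \left(-357042 + X\right) = \left(421739 + 491387\right) \left(-357042 - 276403\right) = 913126 \left(-633445\right) = -578415099070$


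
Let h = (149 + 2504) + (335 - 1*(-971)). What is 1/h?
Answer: 1/3959 ≈ 0.00025259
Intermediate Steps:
h = 3959 (h = 2653 + (335 + 971) = 2653 + 1306 = 3959)
1/h = 1/3959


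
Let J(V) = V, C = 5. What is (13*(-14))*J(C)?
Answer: -910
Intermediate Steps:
(13*(-14))*J(C) = (13*(-14))*5 = -182*5 = -910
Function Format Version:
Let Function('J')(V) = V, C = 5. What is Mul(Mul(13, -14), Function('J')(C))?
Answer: -910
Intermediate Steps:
Mul(Mul(13, -14), Function('J')(C)) = Mul(Mul(13, -14), 5) = Mul(-182, 5) = -910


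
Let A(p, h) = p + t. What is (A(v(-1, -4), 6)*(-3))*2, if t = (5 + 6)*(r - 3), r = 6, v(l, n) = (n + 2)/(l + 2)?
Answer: -186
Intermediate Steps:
v(l, n) = (2 + n)/(2 + l)
t = 33 (t = (5 + 6)*(6 - 3) = 11*3 = 33)
A(p, h) = 33 + p (A(p, h) = p + 33 = 33 + p)
(A(v(-1, -4), 6)*(-3))*2 = ((33 + (2 - 4)/(2 - 1))*(-3))*2 = ((33 - 2/1)*(-3))*2 = ((33 + 1*(-2))*(-3))*2 = ((33 - 2)*(-3))*2 = (31*(-3))*2 = -93*2 = -186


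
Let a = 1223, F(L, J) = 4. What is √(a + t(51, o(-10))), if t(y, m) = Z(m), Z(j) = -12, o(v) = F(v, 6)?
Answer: √1211 ≈ 34.799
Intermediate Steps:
o(v) = 4
t(y, m) = -12
√(a + t(51, o(-10))) = √(1223 - 12) = √1211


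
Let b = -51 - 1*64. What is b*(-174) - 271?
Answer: 19739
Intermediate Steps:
b = -115 (b = -51 - 64 = -115)
b*(-174) - 271 = -115*(-174) - 271 = 20010 - 271 = 19739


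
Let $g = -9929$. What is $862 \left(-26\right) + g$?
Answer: $-32341$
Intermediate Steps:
$862 \left(-26\right) + g = 862 \left(-26\right) - 9929 = -22412 - 9929 = -32341$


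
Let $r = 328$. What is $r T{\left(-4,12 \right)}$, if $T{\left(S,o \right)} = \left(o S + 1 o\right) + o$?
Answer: $-7872$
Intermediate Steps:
$T{\left(S,o \right)} = 2 o + S o$ ($T{\left(S,o \right)} = \left(S o + o\right) + o = \left(o + S o\right) + o = 2 o + S o$)
$r T{\left(-4,12 \right)} = 328 \cdot 12 \left(2 - 4\right) = 328 \cdot 12 \left(-2\right) = 328 \left(-24\right) = -7872$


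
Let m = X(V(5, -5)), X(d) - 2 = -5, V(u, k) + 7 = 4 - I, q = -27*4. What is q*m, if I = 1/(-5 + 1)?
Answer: 324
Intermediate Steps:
q = -108
I = -1/4 (I = 1/(-4) = -1/4 ≈ -0.25000)
V(u, k) = -11/4 (V(u, k) = -7 + (4 - 1*(-1/4)) = -7 + (4 + 1/4) = -7 + 17/4 = -11/4)
X(d) = -3 (X(d) = 2 - 5 = -3)
m = -3
q*m = -108*(-3) = 324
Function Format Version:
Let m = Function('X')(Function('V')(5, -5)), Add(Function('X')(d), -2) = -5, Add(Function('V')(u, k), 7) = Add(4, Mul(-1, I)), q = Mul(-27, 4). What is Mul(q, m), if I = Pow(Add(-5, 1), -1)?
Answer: 324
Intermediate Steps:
q = -108
I = Rational(-1, 4) (I = Pow(-4, -1) = Rational(-1, 4) ≈ -0.25000)
Function('V')(u, k) = Rational(-11, 4) (Function('V')(u, k) = Add(-7, Add(4, Mul(-1, Rational(-1, 4)))) = Add(-7, Add(4, Rational(1, 4))) = Add(-7, Rational(17, 4)) = Rational(-11, 4))
Function('X')(d) = -3 (Function('X')(d) = Add(2, -5) = -3)
m = -3
Mul(q, m) = Mul(-108, -3) = 324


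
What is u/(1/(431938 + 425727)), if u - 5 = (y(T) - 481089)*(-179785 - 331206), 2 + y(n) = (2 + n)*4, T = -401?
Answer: 211541968282480630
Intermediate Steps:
y(n) = 6 + 4*n (y(n) = -2 + (2 + n)*4 = -2 + (8 + 4*n) = 6 + 4*n)
u = 246648712822 (u = 5 + ((6 + 4*(-401)) - 481089)*(-179785 - 331206) = 5 + ((6 - 1604) - 481089)*(-510991) = 5 + (-1598 - 481089)*(-510991) = 5 - 482687*(-510991) = 5 + 246648712817 = 246648712822)
u/(1/(431938 + 425727)) = 246648712822/(1/(431938 + 425727)) = 246648712822/(1/857665) = 246648712822*857665 = 211541968282480630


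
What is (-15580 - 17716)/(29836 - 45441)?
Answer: 33296/15605 ≈ 2.1337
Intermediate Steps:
(-15580 - 17716)/(29836 - 45441) = -33296/(-15605) = -33296*(-1/15605) = 33296/15605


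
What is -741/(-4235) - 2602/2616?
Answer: -4540507/5539380 ≈ -0.81968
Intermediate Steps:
-741/(-4235) - 2602/2616 = -741*(-1/4235) - 2602*1/2616 = 741/4235 - 1301/1308 = -4540507/5539380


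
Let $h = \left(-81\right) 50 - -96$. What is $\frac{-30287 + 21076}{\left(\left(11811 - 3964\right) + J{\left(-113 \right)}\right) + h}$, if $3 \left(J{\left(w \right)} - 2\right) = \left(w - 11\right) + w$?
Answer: $- \frac{9211}{3816} \approx -2.4138$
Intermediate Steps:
$h = -3954$ ($h = -4050 + 96 = -3954$)
$J{\left(w \right)} = - \frac{5}{3} + \frac{2 w}{3}$ ($J{\left(w \right)} = 2 + \frac{\left(w - 11\right) + w}{3} = 2 + \frac{\left(-11 + w\right) + w}{3} = 2 + \frac{-11 + 2 w}{3} = 2 + \left(- \frac{11}{3} + \frac{2 w}{3}\right) = - \frac{5}{3} + \frac{2 w}{3}$)
$\frac{-30287 + 21076}{\left(\left(11811 - 3964\right) + J{\left(-113 \right)}\right) + h} = \frac{-30287 + 21076}{\left(\left(11811 - 3964\right) + \left(- \frac{5}{3} + \frac{2}{3} \left(-113\right)\right)\right) - 3954} = - \frac{9211}{\left(7847 - 77\right) - 3954} = - \frac{9211}{7770 - 3954} = - \frac{9211}{3816}$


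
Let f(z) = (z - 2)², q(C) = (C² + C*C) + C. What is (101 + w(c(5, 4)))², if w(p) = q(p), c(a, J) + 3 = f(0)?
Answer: 10816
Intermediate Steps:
q(C) = C + 2*C² (q(C) = (C² + C²) + C = 2*C² + C = C + 2*C²)
f(z) = (-2 + z)²
c(a, J) = 1 (c(a, J) = -3 + (-2 + 0)² = -3 + (-2)² = -3 + 4 = 1)
w(p) = p*(1 + 2*p)
(101 + w(c(5, 4)))² = (101 + 1*(1 + 2*1))² = (101 + 1*(1 + 2))² = (101 + 1*3)² = (101 + 3)² = 104² = 10816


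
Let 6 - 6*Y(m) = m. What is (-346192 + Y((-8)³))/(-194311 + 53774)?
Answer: 1038317/421611 ≈ 2.4627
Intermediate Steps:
Y(m) = 1 - m/6
(-346192 + Y((-8)³))/(-194311 + 53774) = (-346192 + (1 - ⅙*(-8)³))/(-194311 + 53774) = (-346192 + (1 - ⅙*(-512)))/(-140537) = (-346192 + (1 + 256/3))*(-1/140537) = (-346192 + 259/3)*(-1/140537) = -1038317/3*(-1/140537) = 1038317/421611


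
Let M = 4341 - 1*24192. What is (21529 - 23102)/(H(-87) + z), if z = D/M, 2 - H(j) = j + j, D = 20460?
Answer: -946231/105252 ≈ -8.9901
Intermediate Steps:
M = -19851 (M = 4341 - 24192 = -19851)
H(j) = 2 - 2*j (H(j) = 2 - (j + j) = 2 - 2*j)
z = -6820/6617 (z = 20460/(-19851) = 20460*(-1/19851) = -6820/6617 ≈ -1.0307)
(21529 - 23102)/(H(-87) + z) = (21529 - 23102)/((2 - 2*(-87)) - 6820/6617) = -1573/((2 + 174) - 6820/6617) = -1573/(176 - 6820/6617) = -1573/1157772/6617 = -1573*6617/1157772 = -946231/105252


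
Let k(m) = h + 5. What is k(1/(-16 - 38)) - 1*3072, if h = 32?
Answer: -3035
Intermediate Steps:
k(m) = 37 (k(m) = 32 + 5 = 37)
k(1/(-16 - 38)) - 1*3072 = 37 - 1*3072 = 37 - 3072 = -3035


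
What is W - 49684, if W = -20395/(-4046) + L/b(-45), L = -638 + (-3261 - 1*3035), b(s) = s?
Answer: -9016993141/182070 ≈ -49525.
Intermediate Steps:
L = -6934 (L = -638 + (-3261 - 3035) = -638 - 6296 = -6934)
W = 28972739/182070 (W = -20395/(-4046) - 6934/(-45) = -20395*(-1/4046) - 6934*(-1/45) = 20395/4046 + 6934/45 = 28972739/182070 ≈ 159.13)
W - 49684 = 28972739/182070 - 49684 = -9016993141/182070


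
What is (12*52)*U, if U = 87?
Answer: 54288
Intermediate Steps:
(12*52)*U = (12*52)*87 = 624*87 = 54288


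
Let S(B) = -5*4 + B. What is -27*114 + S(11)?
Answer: -3087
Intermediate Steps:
S(B) = -20 + B
-27*114 + S(11) = -27*114 + (-20 + 11) = -3078 - 9 = -3087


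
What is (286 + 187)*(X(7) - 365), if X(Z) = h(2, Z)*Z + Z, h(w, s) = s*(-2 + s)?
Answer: -53449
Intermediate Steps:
X(Z) = Z + Z**2*(-2 + Z) (X(Z) = (Z*(-2 + Z))*Z + Z = Z**2*(-2 + Z) + Z = Z + Z**2*(-2 + Z))
(286 + 187)*(X(7) - 365) = (286 + 187)*(7*(1 + 7*(-2 + 7)) - 365) = 473*(7*(1 + 7*5) - 365) = 473*(7*(1 + 35) - 365) = 473*(7*36 - 365) = 473*(252 - 365) = 473*(-113) = -53449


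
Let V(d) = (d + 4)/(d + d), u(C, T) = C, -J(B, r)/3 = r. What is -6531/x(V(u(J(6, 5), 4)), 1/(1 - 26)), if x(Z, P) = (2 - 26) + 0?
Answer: 2177/8 ≈ 272.13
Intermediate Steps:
J(B, r) = -3*r
V(d) = (4 + d)/(2*d) (V(d) = (4 + d)/((2*d)) = (4 + d)*(1/(2*d)) = (4 + d)/(2*d))
x(Z, P) = -24 (x(Z, P) = -24 + 0 = -24)
-6531/x(V(u(J(6, 5), 4)), 1/(1 - 26)) = -6531/(-24) = -6531*(-1/24) = 2177/8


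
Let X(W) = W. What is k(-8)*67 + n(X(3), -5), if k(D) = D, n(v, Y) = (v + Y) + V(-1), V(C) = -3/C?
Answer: -535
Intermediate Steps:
n(v, Y) = 3 + Y + v (n(v, Y) = (v + Y) - 3/(-1) = (Y + v) - 3*(-1) = (Y + v) + 3 = 3 + Y + v)
k(-8)*67 + n(X(3), -5) = -8*67 + (3 - 5 + 3) = -536 + 1 = -535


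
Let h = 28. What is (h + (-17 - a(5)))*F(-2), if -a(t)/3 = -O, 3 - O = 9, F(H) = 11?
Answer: 319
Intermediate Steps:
O = -6 (O = 3 - 1*9 = 3 - 9 = -6)
a(t) = -18 (a(t) = -(-3)*(-6) = -3*6 = -18)
(h + (-17 - a(5)))*F(-2) = (28 + (-17 - 1*(-18)))*11 = (28 + (-17 + 18))*11 = (28 + 1)*11 = 29*11 = 319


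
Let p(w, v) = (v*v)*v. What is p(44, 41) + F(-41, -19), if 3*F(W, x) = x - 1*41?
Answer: 68901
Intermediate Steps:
F(W, x) = -41/3 + x/3 (F(W, x) = (x - 1*41)/3 = (x - 41)/3 = (-41 + x)/3 = -41/3 + x/3)
p(w, v) = v³ (p(w, v) = v²*v = v³)
p(44, 41) + F(-41, -19) = 41³ + (-41/3 + (⅓)*(-19)) = 68921 + (-41/3 - 19/3) = 68921 - 20 = 68901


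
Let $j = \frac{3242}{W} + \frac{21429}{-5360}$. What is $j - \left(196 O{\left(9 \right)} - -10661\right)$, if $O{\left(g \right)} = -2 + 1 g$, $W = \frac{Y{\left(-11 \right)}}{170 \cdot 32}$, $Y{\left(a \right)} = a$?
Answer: $- \frac{95241234199}{58960} \approx -1.6154 \cdot 10^{6}$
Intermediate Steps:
$W = - \frac{11}{5440}$ ($W = - \frac{11}{170 \cdot 32} = - \frac{11}{5440} \approx -0.0020221$)
$O{\left(g \right)} = -2 + g$
$j = - \frac{94531768519}{58960}$ ($j = \frac{3242}{- \frac{11}{5440}} + \frac{21429}{-5360} = 3242 \left(- \frac{5440}{11}\right) + 21429 \left(- \frac{1}{5360}\right) = - \frac{17636480}{11} - \frac{21429}{5360} = - \frac{94531768519}{58960} \approx -1.6033 \cdot 10^{6}$)
$j - \left(196 O{\left(9 \right)} - -10661\right) = - \frac{94531768519}{58960} - \left(196 \left(-2 + 9\right) - -10661\right) = - \frac{94531768519}{58960} - \left(196 \cdot 7 + 10661\right) = - \frac{94531768519}{58960} - \left(1372 + 10661\right) = - \frac{94531768519}{58960} - 12033 = - \frac{95241234199}{58960}$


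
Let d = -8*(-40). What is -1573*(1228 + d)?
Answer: -2435004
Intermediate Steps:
d = 320
-1573*(1228 + d) = -1573*(1228 + 320) = -1573*1548 = -2435004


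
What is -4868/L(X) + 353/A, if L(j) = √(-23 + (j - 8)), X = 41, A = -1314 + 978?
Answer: -353/336 - 2434*√10/5 ≈ -1540.4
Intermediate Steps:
A = -336
L(j) = √(-31 + j) (L(j) = √(-23 + (-8 + j)) = √(-31 + j))
-4868/L(X) + 353/A = -4868/√(-31 + 41) + 353/(-336) = -4868*√10/10 + 353*(-1/336) = -2434*√10/5 - 353/336 = -353/336 - 2434*√10/5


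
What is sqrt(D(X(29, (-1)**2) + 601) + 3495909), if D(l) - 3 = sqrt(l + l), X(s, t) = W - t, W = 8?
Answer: 2*sqrt(873978 + 2*sqrt(19)) ≈ 1869.7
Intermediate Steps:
X(s, t) = 8 - t
D(l) = 3 + sqrt(2)*sqrt(l) (D(l) = 3 + sqrt(l + l) = 3 + sqrt(2*l) = 3 + sqrt(2)*sqrt(l))
sqrt(D(X(29, (-1)**2) + 601) + 3495909) = sqrt((3 + sqrt(2)*sqrt((8 - 1*(-1)**2) + 601)) + 3495909) = sqrt((3 + sqrt(2)*sqrt((8 - 1*1) + 601)) + 3495909) = sqrt((3 + sqrt(2)*sqrt((8 - 1) + 601)) + 3495909) = sqrt((3 + sqrt(2)*sqrt(7 + 601)) + 3495909) = sqrt((3 + sqrt(2)*sqrt(608)) + 3495909) = sqrt((3 + sqrt(2)*(4*sqrt(38))) + 3495909) = sqrt((3 + 8*sqrt(19)) + 3495909) = sqrt(3495912 + 8*sqrt(19))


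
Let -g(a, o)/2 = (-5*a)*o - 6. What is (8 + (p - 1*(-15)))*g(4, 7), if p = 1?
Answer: 7008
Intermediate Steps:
g(a, o) = 12 + 10*a*o (g(a, o) = -2*((-5*a)*o - 6) = -2*(-5*a*o - 6) = -2*(-6 - 5*a*o) = 12 + 10*a*o)
(8 + (p - 1*(-15)))*g(4, 7) = (8 + (1 - 1*(-15)))*(12 + 10*4*7) = (8 + (1 + 15))*(12 + 280) = (8 + 16)*292 = 24*292 = 7008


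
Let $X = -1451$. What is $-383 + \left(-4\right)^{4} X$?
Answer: $-371839$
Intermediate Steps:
$-383 + \left(-4\right)^{4} X = -383 + \left(-4\right)^{4} \left(-1451\right) = -383 + 256 \left(-1451\right) = -383 - 371456 = -371839$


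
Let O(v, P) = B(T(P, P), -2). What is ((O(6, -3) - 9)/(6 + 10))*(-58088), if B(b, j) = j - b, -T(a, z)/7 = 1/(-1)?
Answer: 65349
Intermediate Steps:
T(a, z) = 7 (T(a, z) = -7/(-1) = -7*(-1) = 7)
O(v, P) = -9 (O(v, P) = -2 - 1*7 = -2 - 7 = -9)
((O(6, -3) - 9)/(6 + 10))*(-58088) = ((-9 - 9)/(6 + 10))*(-58088) = -18/16*(-58088) = -18*1/16*(-58088) = -9/8*(-58088) = 65349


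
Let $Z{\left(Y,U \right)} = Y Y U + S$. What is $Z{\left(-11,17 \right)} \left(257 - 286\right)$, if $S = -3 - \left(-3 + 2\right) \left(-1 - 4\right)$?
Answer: $-59421$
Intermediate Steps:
$S = -8$ ($S = -3 - \left(-1\right) \left(-5\right) = -3 - 5 = -8$)
$Z{\left(Y,U \right)} = -8 + U Y^{2}$ ($Z{\left(Y,U \right)} = Y Y U - 8 = Y^{2} U - 8 = U Y^{2} - 8 = -8 + U Y^{2}$)
$Z{\left(-11,17 \right)} \left(257 - 286\right) = \left(-8 + 17 \left(-11\right)^{2}\right) \left(257 - 286\right) = \left(-8 + 17 \cdot 121\right) \left(-29\right) = \left(-8 + 2057\right) \left(-29\right) = 2049 \left(-29\right) = -59421$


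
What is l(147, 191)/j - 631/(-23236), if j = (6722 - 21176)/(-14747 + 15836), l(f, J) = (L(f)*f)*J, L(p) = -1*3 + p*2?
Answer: -1044161627723/1696228 ≈ -6.1558e+5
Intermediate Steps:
L(p) = -3 + 2*p
l(f, J) = J*f*(-3 + 2*f) (l(f, J) = ((-3 + 2*f)*f)*J = (f*(-3 + 2*f))*J = J*f*(-3 + 2*f))
j = -146/11 (j = -14454/1089 = -14454*1/1089 = -146/11 ≈ -13.273)
l(147, 191)/j - 631/(-23236) = (191*147*(-3 + 2*147))/(-146/11) - 631/(-23236) = (191*147*(-3 + 294))*(-11/146) - 631*(-1/23236) = (191*147*291)*(-11/146) + 631/23236 = 8170407*(-11/146) + 631/23236 = -89874477/146 + 631/23236 = -1044161627723/1696228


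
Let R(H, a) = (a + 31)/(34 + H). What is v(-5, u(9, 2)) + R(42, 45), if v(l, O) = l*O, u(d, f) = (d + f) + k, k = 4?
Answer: -74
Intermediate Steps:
u(d, f) = 4 + d + f (u(d, f) = (d + f) + 4 = 4 + d + f)
v(l, O) = O*l
R(H, a) = (31 + a)/(34 + H)
v(-5, u(9, 2)) + R(42, 45) = (4 + 9 + 2)*(-5) + (31 + 45)/(34 + 42) = 15*(-5) + 76/76 = -75 + (1/76)*76 = -75 + 1 = -74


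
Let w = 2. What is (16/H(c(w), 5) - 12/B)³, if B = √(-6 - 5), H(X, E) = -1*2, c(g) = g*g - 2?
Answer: -2176/11 + 23616*I*√11/121 ≈ -197.82 + 647.32*I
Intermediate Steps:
c(g) = -2 + g² (c(g) = g² - 2 = -2 + g²)
H(X, E) = -2
B = I*√11 (B = √(-11) = I*√11 ≈ 3.3166*I)
(16/H(c(w), 5) - 12/B)³ = (16/(-2) - 12*(-I*√11/11))³ = (16*(-½) - (-12)*I*√11/11)³ = (-8 + 12*I*√11/11)³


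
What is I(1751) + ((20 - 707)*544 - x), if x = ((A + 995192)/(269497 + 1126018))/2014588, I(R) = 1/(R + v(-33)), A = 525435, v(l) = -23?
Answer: -453899949667934286379/1214519517858240 ≈ -3.7373e+5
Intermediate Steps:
I(R) = 1/(-23 + R) (I(R) = 1/(R - 23) = 1/(-23 + R))
x = 1520627/2811387772820 (x = ((525435 + 995192)/(269497 + 1126018))/2014588 = (1520627/1395515)*(1/2014588) = 1520627/2811387772820 ≈ 5.4088e-7)
I(1751) + ((20 - 707)*544 - x) = 1/(-23 + 1751) + ((20 - 707)*544 - 1*1520627/2811387772820) = 1/1728 + (-687*544 - 1520627/2811387772820) = 1/1728 + (-373728 - 1520627/2811387772820) = 1/1728 - 1050694329561993587/2811387772820 = -453899949667934286379/1214519517858240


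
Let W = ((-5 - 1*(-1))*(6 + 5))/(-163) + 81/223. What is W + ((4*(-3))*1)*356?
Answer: -155259913/36349 ≈ -4271.4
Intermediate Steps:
W = 23015/36349 (W = ((-5 + 1)*11)*(-1/163) + 81*(1/223) = -4*11*(-1/163) + 81/223 = -44*(-1/163) + 81/223 = 44/163 + 81/223 = 23015/36349 ≈ 0.63317)
W + ((4*(-3))*1)*356 = 23015/36349 + ((4*(-3))*1)*356 = 23015/36349 - 12*1*356 = 23015/36349 - 12*356 = 23015/36349 - 4272 = -155259913/36349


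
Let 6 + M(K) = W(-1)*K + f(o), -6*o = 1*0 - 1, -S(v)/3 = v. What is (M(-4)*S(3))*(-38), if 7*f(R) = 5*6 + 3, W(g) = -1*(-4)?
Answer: -41382/7 ≈ -5911.7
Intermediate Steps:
S(v) = -3*v
W(g) = 4
o = 1/6 (o = -(1*0 - 1)/6 = -(0 - 1)/6 = -1/6*(-1) = 1/6 ≈ 0.16667)
f(R) = 33/7 (f(R) = (5*6 + 3)/7 = (30 + 3)/7 = (1/7)*33 = 33/7)
M(K) = -9/7 + 4*K (M(K) = -6 + (4*K + 33/7) = -6 + (33/7 + 4*K) = -9/7 + 4*K)
(M(-4)*S(3))*(-38) = ((-9/7 + 4*(-4))*(-3*3))*(-38) = ((-9/7 - 16)*(-9))*(-38) = -121/7*(-9)*(-38) = (1089/7)*(-38) = -41382/7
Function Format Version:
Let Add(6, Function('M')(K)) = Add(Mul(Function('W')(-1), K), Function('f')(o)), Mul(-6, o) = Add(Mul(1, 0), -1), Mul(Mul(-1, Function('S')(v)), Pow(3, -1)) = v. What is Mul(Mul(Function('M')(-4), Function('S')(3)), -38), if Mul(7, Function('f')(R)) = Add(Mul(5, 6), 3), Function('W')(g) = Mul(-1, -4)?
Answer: Rational(-41382, 7) ≈ -5911.7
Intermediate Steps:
Function('S')(v) = Mul(-3, v)
Function('W')(g) = 4
o = Rational(1, 6) (o = Mul(Rational(-1, 6), Add(Mul(1, 0), -1)) = Mul(Rational(-1, 6), Add(0, -1)) = Mul(Rational(-1, 6), -1) = Rational(1, 6) ≈ 0.16667)
Function('f')(R) = Rational(33, 7) (Function('f')(R) = Mul(Rational(1, 7), Add(Mul(5, 6), 3)) = Mul(Rational(1, 7), Add(30, 3)) = Mul(Rational(1, 7), 33) = Rational(33, 7))
Function('M')(K) = Add(Rational(-9, 7), Mul(4, K)) (Function('M')(K) = Add(-6, Add(Mul(4, K), Rational(33, 7))) = Add(-6, Add(Rational(33, 7), Mul(4, K))) = Add(Rational(-9, 7), Mul(4, K)))
Mul(Mul(Function('M')(-4), Function('S')(3)), -38) = Mul(Mul(Add(Rational(-9, 7), Mul(4, -4)), Mul(-3, 3)), -38) = Mul(Mul(Add(Rational(-9, 7), -16), -9), -38) = Mul(Mul(Rational(-121, 7), -9), -38) = Mul(Rational(1089, 7), -38) = Rational(-41382, 7)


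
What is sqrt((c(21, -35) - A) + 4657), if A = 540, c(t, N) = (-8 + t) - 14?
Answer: 14*sqrt(21) ≈ 64.156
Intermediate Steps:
c(t, N) = -22 + t
sqrt((c(21, -35) - A) + 4657) = sqrt(((-22 + 21) - 1*540) + 4657) = sqrt((-1 - 540) + 4657) = sqrt(-541 + 4657) = sqrt(4116) = 14*sqrt(21)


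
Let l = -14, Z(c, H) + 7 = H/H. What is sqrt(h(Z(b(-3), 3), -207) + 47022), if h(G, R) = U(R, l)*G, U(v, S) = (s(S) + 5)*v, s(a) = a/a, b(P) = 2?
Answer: sqrt(54474) ≈ 233.40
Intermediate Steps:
s(a) = 1
Z(c, H) = -6 (Z(c, H) = -7 + H/H = -7 + 1 = -6)
U(v, S) = 6*v (U(v, S) = (1 + 5)*v = 6*v)
h(G, R) = 6*G*R (h(G, R) = (6*R)*G = 6*G*R)
sqrt(h(Z(b(-3), 3), -207) + 47022) = sqrt(6*(-6)*(-207) + 47022) = sqrt(7452 + 47022) = sqrt(54474)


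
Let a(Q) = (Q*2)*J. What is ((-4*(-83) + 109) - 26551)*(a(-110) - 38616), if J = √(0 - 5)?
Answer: 1008263760 + 5744200*I*√5 ≈ 1.0083e+9 + 1.2844e+7*I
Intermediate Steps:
J = I*√5 (J = √(-5) = I*√5 ≈ 2.2361*I)
a(Q) = 2*I*Q*√5 (a(Q) = (Q*2)*(I*√5) = (2*Q)*(I*√5) = 2*I*Q*√5)
((-4*(-83) + 109) - 26551)*(a(-110) - 38616) = ((-4*(-83) + 109) - 26551)*(2*I*(-110)*√5 - 38616) = ((332 + 109) - 26551)*(-220*I*√5 - 38616) = (441 - 26551)*(-38616 - 220*I*√5) = -26110*(-38616 - 220*I*√5) = 1008263760 + 5744200*I*√5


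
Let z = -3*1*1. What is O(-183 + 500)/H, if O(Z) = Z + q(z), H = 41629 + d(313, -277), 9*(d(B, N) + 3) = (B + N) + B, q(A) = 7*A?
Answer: 2664/374983 ≈ 0.0071043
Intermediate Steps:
z = -3 (z = -3*1 = -3)
d(B, N) = -3 + N/9 + 2*B/9 (d(B, N) = -3 + ((B + N) + B)/9 = -3 + (N + 2*B)/9 = -3 + (N/9 + 2*B/9) = -3 + N/9 + 2*B/9)
H = 374983/9 (H = 41629 + (-3 + (⅑)*(-277) + (2/9)*313) = 41629 + (-3 - 277/9 + 626/9) = 41629 + 322/9 = 374983/9 ≈ 41665.)
O(Z) = -21 + Z (O(Z) = Z + 7*(-3) = Z - 21 = -21 + Z)
O(-183 + 500)/H = (-21 + (-183 + 500))/(374983/9) = (-21 + 317)*(9/374983) = 296*(9/374983) = 2664/374983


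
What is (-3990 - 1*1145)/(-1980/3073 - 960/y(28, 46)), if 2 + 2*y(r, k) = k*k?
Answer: 476551621/144084 ≈ 3307.5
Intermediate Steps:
y(r, k) = -1 + k²/2 (y(r, k) = -1 + (k*k)/2 = -1 + k²/2)
(-3990 - 1*1145)/(-1980/3073 - 960/y(28, 46)) = (-3990 - 1*1145)/(-1980/3073 - 960/(-1 + (½)*46²)) = (-3990 - 1145)/(-1980*1/3073 - 960/(-1 + (½)*2116)) = -5135/(-1980/3073 - 960/(-1 + 1058)) = -5135/(-1980/3073 - 960/1057) = -5135/(-720420/464023) = -5135*(-464023/720420) = 476551621/144084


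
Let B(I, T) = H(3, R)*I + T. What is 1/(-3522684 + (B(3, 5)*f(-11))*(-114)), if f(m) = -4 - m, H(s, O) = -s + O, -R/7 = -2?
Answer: -1/3553008 ≈ -2.8145e-7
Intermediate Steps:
R = 14 (R = -7*(-2) = 14)
H(s, O) = O - s
B(I, T) = T + 11*I (B(I, T) = (14 - 1*3)*I + T = (14 - 3)*I + T = 11*I + T = T + 11*I)
1/(-3522684 + (B(3, 5)*f(-11))*(-114)) = 1/(-3522684 + ((5 + 11*3)*(-4 - 1*(-11)))*(-114)) = 1/(-3522684 + ((5 + 33)*(-4 + 11))*(-114)) = 1/(-3522684 + (38*7)*(-114)) = 1/(-3522684 + 266*(-114)) = 1/(-3522684 - 30324) = 1/(-3553008) = -1/3553008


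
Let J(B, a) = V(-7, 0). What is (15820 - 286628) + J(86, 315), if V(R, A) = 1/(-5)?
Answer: -1354041/5 ≈ -2.7081e+5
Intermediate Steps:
V(R, A) = -⅕
J(B, a) = -⅕
(15820 - 286628) + J(86, 315) = (15820 - 286628) - ⅕ = -270808 - ⅕ = -1354041/5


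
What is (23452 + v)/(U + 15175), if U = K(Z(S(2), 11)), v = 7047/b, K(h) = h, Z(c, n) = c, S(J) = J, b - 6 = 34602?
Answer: 270544621/175081872 ≈ 1.5452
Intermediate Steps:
b = 34608 (b = 6 + 34602 = 34608)
v = 2349/11536 (v = 7047/34608 = 7047*(1/34608) = 2349/11536 ≈ 0.20362)
U = 2
(23452 + v)/(U + 15175) = (23452 + 2349/11536)/(2 + 15175) = (270544621/11536)/15177 = (270544621/11536)*(1/15177) = 270544621/175081872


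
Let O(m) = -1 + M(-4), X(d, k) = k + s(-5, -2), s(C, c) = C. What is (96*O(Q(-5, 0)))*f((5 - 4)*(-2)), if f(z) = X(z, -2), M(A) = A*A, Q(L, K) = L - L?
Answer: -10080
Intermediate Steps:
Q(L, K) = 0
M(A) = A²
X(d, k) = -5 + k (X(d, k) = k - 5 = -5 + k)
O(m) = 15 (O(m) = -1 + (-4)² = -1 + 16 = 15)
f(z) = -7 (f(z) = -5 - 2 = -7)
(96*O(Q(-5, 0)))*f((5 - 4)*(-2)) = (96*15)*(-7) = 1440*(-7) = -10080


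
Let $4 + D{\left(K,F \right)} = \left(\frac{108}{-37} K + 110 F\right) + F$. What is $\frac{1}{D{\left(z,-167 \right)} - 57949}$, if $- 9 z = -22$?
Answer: $- \frac{37}{2830394} \approx -1.3072 \cdot 10^{-5}$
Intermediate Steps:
$z = \frac{22}{9}$ ($z = \left(- \frac{1}{9}\right) \left(-22\right) = \frac{22}{9} \approx 2.4444$)
$D{\left(K,F \right)} = -4 + 111 F - \frac{108 K}{37}$ ($D{\left(K,F \right)} = -4 + \left(\left(\frac{108}{-37} K + 110 F\right) + F\right) = -4 + \left(\left(108 \left(- \frac{1}{37}\right) K + 110 F\right) + F\right) = -4 + \left(\left(- \frac{108 K}{37} + 110 F\right) + F\right) = -4 + \left(\left(110 F - \frac{108 K}{37}\right) + F\right) = -4 + \left(111 F - \frac{108 K}{37}\right) = -4 + 111 F - \frac{108 K}{37}$)
$\frac{1}{D{\left(z,-167 \right)} - 57949} = \frac{1}{\left(-4 + 111 \left(-167\right) - \frac{264}{37}\right) - 57949} = \frac{1}{\left(-4 - 18537 - \frac{264}{37}\right) - 57949} = \frac{1}{- \frac{686281}{37} - 57949} = \frac{1}{- \frac{2830394}{37}} = - \frac{37}{2830394}$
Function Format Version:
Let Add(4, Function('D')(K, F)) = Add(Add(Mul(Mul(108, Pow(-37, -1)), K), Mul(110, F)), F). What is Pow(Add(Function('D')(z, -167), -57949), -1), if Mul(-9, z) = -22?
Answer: Rational(-37, 2830394) ≈ -1.3072e-5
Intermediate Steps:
z = Rational(22, 9) (z = Mul(Rational(-1, 9), -22) = Rational(22, 9) ≈ 2.4444)
Function('D')(K, F) = Add(-4, Mul(111, F), Mul(Rational(-108, 37), K)) (Function('D')(K, F) = Add(-4, Add(Add(Mul(Mul(108, Pow(-37, -1)), K), Mul(110, F)), F)) = Add(-4, Add(Add(Mul(Mul(108, Rational(-1, 37)), K), Mul(110, F)), F)) = Add(-4, Add(Add(Mul(Rational(-108, 37), K), Mul(110, F)), F)) = Add(-4, Add(Add(Mul(110, F), Mul(Rational(-108, 37), K)), F)) = Add(-4, Add(Mul(111, F), Mul(Rational(-108, 37), K))) = Add(-4, Mul(111, F), Mul(Rational(-108, 37), K)))
Pow(Add(Function('D')(z, -167), -57949), -1) = Pow(Add(Add(-4, Mul(111, -167), Mul(Rational(-108, 37), Rational(22, 9))), -57949), -1) = Pow(Add(Add(-4, -18537, Rational(-264, 37)), -57949), -1) = Pow(Add(Rational(-686281, 37), -57949), -1) = Pow(Rational(-2830394, 37), -1) = Rational(-37, 2830394)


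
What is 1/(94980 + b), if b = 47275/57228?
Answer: 57228/5435562715 ≈ 1.0528e-5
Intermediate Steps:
b = 47275/57228 (b = 47275*(1/57228) = 47275/57228 ≈ 0.82608)
1/(94980 + b) = 1/(94980 + 47275/57228) = 1/(5435562715/57228) = 57228/5435562715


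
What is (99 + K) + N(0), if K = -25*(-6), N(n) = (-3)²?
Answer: 258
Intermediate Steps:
N(n) = 9
K = 150
(99 + K) + N(0) = (99 + 150) + 9 = 249 + 9 = 258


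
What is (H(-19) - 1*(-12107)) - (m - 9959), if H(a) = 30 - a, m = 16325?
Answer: 5790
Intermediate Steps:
(H(-19) - 1*(-12107)) - (m - 9959) = ((30 - 1*(-19)) - 1*(-12107)) - (16325 - 9959) = ((30 + 19) + 12107) - 1*6366 = (49 + 12107) - 6366 = 12156 - 6366 = 5790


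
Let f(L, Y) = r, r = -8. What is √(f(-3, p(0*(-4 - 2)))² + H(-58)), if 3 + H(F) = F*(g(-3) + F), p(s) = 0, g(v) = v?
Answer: √3599 ≈ 59.992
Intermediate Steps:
H(F) = -3 + F*(-3 + F)
f(L, Y) = -8
√(f(-3, p(0*(-4 - 2)))² + H(-58)) = √((-8)² + (-3 + (-58)² - 3*(-58))) = √(64 + (-3 + 3364 + 174)) = √(64 + 3535) = √3599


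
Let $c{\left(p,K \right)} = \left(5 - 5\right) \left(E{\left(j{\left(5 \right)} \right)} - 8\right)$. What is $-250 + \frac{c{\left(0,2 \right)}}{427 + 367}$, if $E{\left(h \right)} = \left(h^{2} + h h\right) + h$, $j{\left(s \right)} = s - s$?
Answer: $-250$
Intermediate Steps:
$j{\left(s \right)} = 0$
$E{\left(h \right)} = h + 2 h^{2}$ ($E{\left(h \right)} = \left(h^{2} + h^{2}\right) + h = 2 h^{2} + h = h + 2 h^{2}$)
$c{\left(p,K \right)} = 0$ ($c{\left(p,K \right)} = \left(5 - 5\right) \left(0 \left(1 + 2 \cdot 0\right) - 8\right) = 0 \left(0 \left(1 + 0\right) - 8\right) = 0 \left(0 \cdot 1 - 8\right) = 0 \left(0 - 8\right) = 0 \left(-8\right) = 0$)
$-250 + \frac{c{\left(0,2 \right)}}{427 + 367} = -250 + \frac{0}{427 + 367} = -250 + \frac{0}{794} = -250 + 0 \cdot \frac{1}{794} = -250 + 0 = -250$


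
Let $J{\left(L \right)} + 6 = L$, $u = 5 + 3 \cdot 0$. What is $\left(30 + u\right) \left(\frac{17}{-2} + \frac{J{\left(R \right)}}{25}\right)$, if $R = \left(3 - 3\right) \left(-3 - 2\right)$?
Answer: $- \frac{3059}{10} \approx -305.9$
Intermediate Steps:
$u = 5$ ($u = 5 + 0 = 5$)
$R = 0$ ($R = 0 \left(-5\right) = 0$)
$J{\left(L \right)} = -6 + L$
$\left(30 + u\right) \left(\frac{17}{-2} + \frac{J{\left(R \right)}}{25}\right) = \left(30 + 5\right) \left(\frac{17}{-2} + \frac{-6 + 0}{25}\right) = 35 \left(17 \left(- \frac{1}{2}\right) - \frac{6}{25}\right) = 35 \left(- \frac{17}{2} - \frac{6}{25}\right) = 35 \left(- \frac{437}{50}\right) = - \frac{3059}{10}$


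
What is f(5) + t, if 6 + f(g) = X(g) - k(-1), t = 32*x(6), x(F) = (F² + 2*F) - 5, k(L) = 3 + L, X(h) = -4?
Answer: 1364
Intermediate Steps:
x(F) = -5 + F² + 2*F
t = 1376 (t = 32*(-5 + 6² + 2*6) = 32*(-5 + 36 + 12) = 32*43 = 1376)
f(g) = -12 (f(g) = -6 + (-4 - (3 - 1)) = -6 + (-4 - 1*2) = -6 + (-4 - 2) = -6 - 6 = -12)
f(5) + t = -12 + 1376 = 1364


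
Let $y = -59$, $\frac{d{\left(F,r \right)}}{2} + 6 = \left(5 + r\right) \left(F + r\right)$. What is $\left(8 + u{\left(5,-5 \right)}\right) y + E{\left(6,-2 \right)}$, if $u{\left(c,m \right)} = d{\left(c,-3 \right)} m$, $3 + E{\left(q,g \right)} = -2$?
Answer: $-1657$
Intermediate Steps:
$d{\left(F,r \right)} = -12 + 2 \left(5 + r\right) \left(F + r\right)$
$E{\left(q,g \right)} = -5$ ($E{\left(q,g \right)} = -3 - 2 = -5$)
$u{\left(c,m \right)} = m \left(-24 + 4 c\right)$ ($u{\left(c,m \right)} = \left(-12 + 2 \left(-3\right)^{2} + 10 c + 10 \left(-3\right) + 2 c \left(-3\right)\right) m = \left(-12 + 2 \cdot 9 + 10 c - 30 - 6 c\right) m = \left(-12 + 18 + 10 c - 30 - 6 c\right) m = \left(-24 + 4 c\right) m = m \left(-24 + 4 c\right)$)
$\left(8 + u{\left(5,-5 \right)}\right) y + E{\left(6,-2 \right)} = \left(8 + 4 \left(-5\right) \left(-6 + 5\right)\right) \left(-59\right) - 5 = \left(8 + 4 \left(-5\right) \left(-1\right)\right) \left(-59\right) - 5 = \left(8 + 20\right) \left(-59\right) - 5 = 28 \left(-59\right) - 5 = -1652 - 5 = -1657$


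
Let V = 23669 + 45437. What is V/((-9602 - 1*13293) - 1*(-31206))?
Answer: 69106/8311 ≈ 8.3150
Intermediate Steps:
V = 69106
V/((-9602 - 1*13293) - 1*(-31206)) = 69106/((-9602 - 1*13293) - 1*(-31206)) = 69106/((-9602 - 13293) + 31206) = 69106/(-22895 + 31206) = 69106/8311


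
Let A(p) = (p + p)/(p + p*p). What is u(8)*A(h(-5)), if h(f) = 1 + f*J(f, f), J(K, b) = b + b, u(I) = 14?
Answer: 7/13 ≈ 0.53846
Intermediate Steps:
J(K, b) = 2*b
h(f) = 1 + 2*f² (h(f) = 1 + f*(2*f) = 1 + 2*f²)
A(p) = 2*p/(p + p²) (A(p) = (2*p)/(p + p²) = 2*p/(p + p²))
u(8)*A(h(-5)) = 14*(2/(1 + (1 + 2*(-5)²))) = 14*(2/(1 + (1 + 2*25))) = 14*(2/(1 + (1 + 50))) = 14*(2/(1 + 51)) = 14*(2/52) = 14*(2*(1/52)) = 14*(1/26) = 7/13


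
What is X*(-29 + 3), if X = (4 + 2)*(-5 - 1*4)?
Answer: 1404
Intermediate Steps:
X = -54 (X = 6*(-5 - 4) = 6*(-9) = -54)
X*(-29 + 3) = -54*(-29 + 3) = -54*(-26) = 1404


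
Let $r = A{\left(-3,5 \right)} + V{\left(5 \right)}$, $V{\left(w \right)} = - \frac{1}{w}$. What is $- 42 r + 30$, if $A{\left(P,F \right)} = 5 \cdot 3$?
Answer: $- \frac{2958}{5} \approx -591.6$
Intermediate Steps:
$A{\left(P,F \right)} = 15$
$r = \frac{74}{5}$ ($r = 15 - \frac{1}{5} = \frac{74}{5} \approx 14.8$)
$- 42 r + 30 = \left(-42\right) \frac{74}{5} + 30 = - \frac{3108}{5} + 30 = - \frac{2958}{5}$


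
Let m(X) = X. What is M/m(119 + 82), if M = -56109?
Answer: -18703/67 ≈ -279.15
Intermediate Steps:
M/m(119 + 82) = -56109/(119 + 82) = -56109/201 = -56109*1/201 = -18703/67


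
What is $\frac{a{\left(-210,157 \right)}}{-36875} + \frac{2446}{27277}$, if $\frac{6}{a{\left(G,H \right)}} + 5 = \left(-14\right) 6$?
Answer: $\frac{8027629912}{89519704375} \approx 0.089674$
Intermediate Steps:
$a{\left(G,H \right)} = - \frac{6}{89}$ ($a{\left(G,H \right)} = \frac{6}{-5 - 84} = \frac{6}{-89} = 6 \left(- \frac{1}{89}\right) = - \frac{6}{89}$)
$\frac{a{\left(-210,157 \right)}}{-36875} + \frac{2446}{27277} = - \frac{6}{89 \left(-36875\right)} + \frac{2446}{27277} = \left(- \frac{6}{89}\right) \left(- \frac{1}{36875}\right) + 2446 \cdot \frac{1}{27277} = \frac{6}{3281875} + \frac{2446}{27277} = \frac{8027629912}{89519704375}$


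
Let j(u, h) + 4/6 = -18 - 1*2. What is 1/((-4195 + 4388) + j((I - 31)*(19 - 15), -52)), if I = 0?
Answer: 3/517 ≈ 0.0058027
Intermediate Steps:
j(u, h) = -62/3 (j(u, h) = -2/3 + (-18 - 1*2) = -2/3 + (-18 - 2) = -2/3 - 20 = -62/3)
1/((-4195 + 4388) + j((I - 31)*(19 - 15), -52)) = 1/((-4195 + 4388) - 62/3) = 1/(193 - 62/3) = 1/(517/3) = 3/517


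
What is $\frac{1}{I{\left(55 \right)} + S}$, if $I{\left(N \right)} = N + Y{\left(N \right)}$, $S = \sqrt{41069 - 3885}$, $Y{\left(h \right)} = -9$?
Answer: $- \frac{23}{17534} + \frac{2 \sqrt{581}}{8767} \approx 0.0041871$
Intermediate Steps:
$S = 8 \sqrt{581}$ ($S = \sqrt{37184} = 8 \sqrt{581} \approx 192.83$)
$I{\left(N \right)} = -9 + N$ ($I{\left(N \right)} = N - 9 = -9 + N$)
$\frac{1}{I{\left(55 \right)} + S} = \frac{1}{\left(-9 + 55\right) + 8 \sqrt{581}} = \frac{1}{46 + 8 \sqrt{581}}$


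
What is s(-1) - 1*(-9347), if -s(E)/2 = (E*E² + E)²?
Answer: 9339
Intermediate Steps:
s(E) = -2*(E + E³)² (s(E) = -2*(E*E² + E)² = -2*(E³ + E)² = -2*(E + E³)²)
s(-1) - 1*(-9347) = -2*(-1)²*(1 + (-1)²)² - 1*(-9347) = -2*1*(1 + 1)² + 9347 = -2*1*2² + 9347 = -2*1*4 + 9347 = -8 + 9347 = 9339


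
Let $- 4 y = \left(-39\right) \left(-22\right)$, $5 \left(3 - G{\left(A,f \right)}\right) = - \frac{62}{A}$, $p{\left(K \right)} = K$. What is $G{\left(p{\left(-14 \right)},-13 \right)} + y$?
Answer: $- \frac{14867}{70} \approx -212.39$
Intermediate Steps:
$G{\left(A,f \right)} = 3 + \frac{62}{5 A}$ ($G{\left(A,f \right)} = 3 - \frac{\left(-62\right) \frac{1}{A}}{5} = 3 + \frac{62}{5 A}$)
$y = - \frac{429}{2}$ ($y = - \frac{\left(-39\right) \left(-22\right)}{4} = \left(- \frac{1}{4}\right) 858 = - \frac{429}{2} \approx -214.5$)
$G{\left(p{\left(-14 \right)},-13 \right)} + y = \left(3 + \frac{62}{5 \left(-14\right)}\right) - \frac{429}{2} = \left(3 + \frac{62}{5} \left(- \frac{1}{14}\right)\right) - \frac{429}{2} = \left(3 - \frac{31}{35}\right) - \frac{429}{2} = \frac{74}{35} - \frac{429}{2} = - \frac{14867}{70}$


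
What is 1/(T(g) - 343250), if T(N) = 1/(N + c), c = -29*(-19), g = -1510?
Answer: -959/329176751 ≈ -2.9133e-6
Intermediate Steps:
c = 551
T(N) = 1/(551 + N) (T(N) = 1/(N + 551) = 1/(551 + N))
1/(T(g) - 343250) = 1/(1/(551 - 1510) - 343250) = 1/(1/(-959) - 343250) = 1/(-1/959 - 343250) = 1/(-329176751/959) = -959/329176751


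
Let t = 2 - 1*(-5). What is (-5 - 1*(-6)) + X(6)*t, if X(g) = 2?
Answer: 15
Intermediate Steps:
t = 7 (t = 2 + 5 = 7)
(-5 - 1*(-6)) + X(6)*t = (-5 - 1*(-6)) + 2*7 = (-5 + 6) + 14 = 1 + 14 = 15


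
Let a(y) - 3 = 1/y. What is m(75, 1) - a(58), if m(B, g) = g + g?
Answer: -59/58 ≈ -1.0172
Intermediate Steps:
a(y) = 3 + 1/y
m(B, g) = 2*g
m(75, 1) - a(58) = 2*1 - (3 + 1/58) = 2 - (3 + 1/58) = 2 - 1*175/58 = 2 - 175/58 = -59/58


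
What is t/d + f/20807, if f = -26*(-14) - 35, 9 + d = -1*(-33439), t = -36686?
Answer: -376163566/347789005 ≈ -1.0816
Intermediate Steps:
d = 33430 (d = -9 - 1*(-33439) = -9 + 33439 = 33430)
f = 329 (f = -13*(-28) - 35 = 364 - 35 = 329)
t/d + f/20807 = -36686/33430 + 329/20807 = -36686*1/33430 + 329*(1/20807) = -18343/16715 + 329/20807 = -376163566/347789005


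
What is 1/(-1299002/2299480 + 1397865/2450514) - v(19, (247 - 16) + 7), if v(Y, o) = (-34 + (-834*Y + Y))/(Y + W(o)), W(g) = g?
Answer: 161840270520011/666915496267 ≈ 242.67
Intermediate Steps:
v(Y, o) = (-34 - 833*Y)/(Y + o) (v(Y, o) = (-34 + (-834*Y + Y))/(Y + o) = (-34 - 833*Y)/(Y + o))
1/(-1299002/2299480 + 1397865/2450514) - v(19, (247 - 16) + 7) = 1/(-1299002/2299480 + 1397865/2450514) - 17*(-2 - 49*19)/(19 + ((247 - 16) + 7)) = 1/(-1299002*1/2299480 + 1397865*(1/2450514)) - 17*(-2 - 931)/(19 + (231 + 7)) = 1/(-649501/1149740 + 465955/816838) - 17*(-933)/(19 + 238) = 1/(2595001931/469575661060) - 17*(-933)/257 = 469575661060/2595001931 - 17*(-933)/257 = 469575661060/2595001931 - 1*(-15861/257) = 469575661060/2595001931 + 15861/257 = 161840270520011/666915496267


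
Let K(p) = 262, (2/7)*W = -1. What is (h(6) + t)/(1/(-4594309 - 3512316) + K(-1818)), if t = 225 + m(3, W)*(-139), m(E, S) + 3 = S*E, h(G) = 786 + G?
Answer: 5212559875/471985722 ≈ 11.044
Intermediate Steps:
W = -7/2 (W = (7/2)*(-1) = -7/2 ≈ -3.5000)
m(E, S) = -3 + E*S (m(E, S) = -3 + S*E = -3 + E*S)
t = 4203/2 (t = 225 + (-3 + 3*(-7/2))*(-139) = 225 + (-3 - 21/2)*(-139) = 225 - 27/2*(-139) = 225 + 3753/2 = 4203/2 ≈ 2101.5)
(h(6) + t)/(1/(-4594309 - 3512316) + K(-1818)) = ((786 + 6) + 4203/2)/(1/(-4594309 - 3512316) + 262) = (792 + 4203/2)/(1/(-8106625) + 262) = 5787/(2*(-1/8106625 + 262)) = 5787/(2*(2123935749/8106625)) = (5787/2)*(8106625/2123935749) = 5212559875/471985722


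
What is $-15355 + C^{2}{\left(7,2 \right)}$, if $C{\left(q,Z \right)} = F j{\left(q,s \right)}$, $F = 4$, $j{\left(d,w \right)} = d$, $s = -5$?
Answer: $-14571$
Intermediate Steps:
$C{\left(q,Z \right)} = 4 q$
$-15355 + C^{2}{\left(7,2 \right)} = -15355 + \left(4 \cdot 7\right)^{2} = -15355 + 28^{2} = -15355 + 784 = -14571$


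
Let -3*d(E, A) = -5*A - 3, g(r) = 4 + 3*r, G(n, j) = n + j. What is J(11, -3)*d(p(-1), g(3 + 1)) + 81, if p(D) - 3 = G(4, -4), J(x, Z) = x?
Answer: 1156/3 ≈ 385.33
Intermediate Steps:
G(n, j) = j + n
p(D) = 3 (p(D) = 3 + (-4 + 4) = 3 + 0 = 3)
d(E, A) = 1 + 5*A/3 (d(E, A) = -(-5*A - 3)/3 = -(-3 - 5*A)/3 = 1 + 5*A/3)
J(11, -3)*d(p(-1), g(3 + 1)) + 81 = 11*(1 + 5*(4 + 3*(3 + 1))/3) + 81 = 11*(1 + 5*(4 + 3*4)/3) + 81 = 11*(1 + 5*(4 + 12)/3) + 81 = 11*(1 + (5/3)*16) + 81 = 11*(1 + 80/3) + 81 = 11*(83/3) + 81 = 913/3 + 81 = 1156/3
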